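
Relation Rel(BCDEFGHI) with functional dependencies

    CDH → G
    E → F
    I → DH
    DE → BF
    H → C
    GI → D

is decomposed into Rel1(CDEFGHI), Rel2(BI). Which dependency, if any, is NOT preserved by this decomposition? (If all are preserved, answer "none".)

Check DE → BF: no single fragment contains all of {BDEF}, and the restricted closure of {DE} across the fragments never reaches {BF}.
CDH → G is preserved.
E → F is preserved.
I → DH is preserved.
H → C is preserved.
GI → D is preserved.

DE → BF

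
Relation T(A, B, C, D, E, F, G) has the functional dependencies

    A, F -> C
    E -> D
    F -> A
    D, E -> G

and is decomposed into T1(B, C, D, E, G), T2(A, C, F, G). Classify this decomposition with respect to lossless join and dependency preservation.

Lossless test: (C, G)⁺ = {C, G}, which is a superkey of neither fragment — lossy.
Dependency preservation: every FD's attributes lie within a single fragment, so each can be enforced locally — preserved.

lossy but dependency-preserving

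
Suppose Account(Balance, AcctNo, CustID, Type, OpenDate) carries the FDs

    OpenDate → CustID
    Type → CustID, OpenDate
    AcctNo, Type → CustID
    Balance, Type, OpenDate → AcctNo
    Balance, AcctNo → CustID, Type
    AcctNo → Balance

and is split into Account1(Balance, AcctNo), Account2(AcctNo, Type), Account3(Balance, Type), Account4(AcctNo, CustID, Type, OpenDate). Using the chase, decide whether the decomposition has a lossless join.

Chase test. Columns are Balance, AcctNo, CustID, Type, OpenDate; row i has aⱼ where attribute j ∈ Accounti, else bᵢⱼ.
Initial tableau (one row per fragment):
  row 1: a1 a2 b13 b14 b15
  row 2: b21 a2 b23 a4 b25
  row 3: a1 b32 b33 a4 b35
  row 4: b41 a2 a3 a4 a5
Rows 2 and 3 agree on Type; apply Type→CustID, OpenDate and equate their CustID, OpenDate entries.
Rows 2 and 4 agree on Type; apply Type→CustID, OpenDate and equate their CustID, OpenDate entries.
Rows 1 and 2 agree on AcctNo; apply AcctNo→Balance and equate their Balance entries.
Rows 1 and 4 agree on AcctNo; apply AcctNo→Balance and equate their Balance entries.
Rows 2 and 3 agree on Balance, Type, OpenDate; apply Balance, Type, OpenDate→AcctNo and equate their AcctNo entries.
Rows 1 and 2 agree on Balance, AcctNo; apply Balance, AcctNo→CustID, Type and equate their CustID, Type entries.
Rows 1 and 2 agree on Type; apply Type→CustID, OpenDate and equate their CustID, OpenDate entries.
Row 1 is now all distinguished symbols — the join is lossless.

Yes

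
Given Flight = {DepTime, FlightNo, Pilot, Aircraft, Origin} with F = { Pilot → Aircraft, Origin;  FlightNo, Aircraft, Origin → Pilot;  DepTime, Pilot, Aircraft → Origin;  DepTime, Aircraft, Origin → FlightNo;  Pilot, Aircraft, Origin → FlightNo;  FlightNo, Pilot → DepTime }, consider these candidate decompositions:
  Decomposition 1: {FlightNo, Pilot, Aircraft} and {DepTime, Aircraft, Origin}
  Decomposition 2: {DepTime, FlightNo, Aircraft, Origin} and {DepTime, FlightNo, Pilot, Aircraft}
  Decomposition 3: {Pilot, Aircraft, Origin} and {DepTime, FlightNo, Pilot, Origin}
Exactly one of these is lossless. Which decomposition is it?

Decomposition 1: common = {Aircraft}, closure = {Aircraft} → lossy.
Decomposition 2: common = {DepTime, FlightNo, Aircraft}, closure = {DepTime, FlightNo, Aircraft} → lossy.
Decomposition 3: common = {Pilot, Origin}, closure = {DepTime, FlightNo, Pilot, Aircraft, Origin} → lossless.

Decomposition 3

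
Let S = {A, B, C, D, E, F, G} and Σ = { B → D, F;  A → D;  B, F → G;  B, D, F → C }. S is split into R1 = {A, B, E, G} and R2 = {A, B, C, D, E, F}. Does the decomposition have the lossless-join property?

Common attributes: R1 ∩ R2 = {A, B, E}.
Closure of {A, B, E}: B → D, F applies, adding D, F; B, F → G applies, adding G; B, D, F → C applies, adding C. So (A, B, E)⁺ = {A, B, C, D, E, F, G}.
This closure contains every attribute of R1, so R1 ∩ R2 → R1. The join is lossless.

Yes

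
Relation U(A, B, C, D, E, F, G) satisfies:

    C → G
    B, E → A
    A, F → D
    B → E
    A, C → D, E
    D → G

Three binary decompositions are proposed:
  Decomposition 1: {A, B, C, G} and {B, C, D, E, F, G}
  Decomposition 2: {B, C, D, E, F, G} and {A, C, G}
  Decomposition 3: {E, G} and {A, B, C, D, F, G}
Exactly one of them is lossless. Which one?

Decomposition 1: common = {B, C, G}, closure = {A, B, C, D, E, G} → lossless.
Decomposition 2: common = {C, G}, closure = {C, G} → lossy.
Decomposition 3: common = {G}, closure = {G} → lossy.

Decomposition 1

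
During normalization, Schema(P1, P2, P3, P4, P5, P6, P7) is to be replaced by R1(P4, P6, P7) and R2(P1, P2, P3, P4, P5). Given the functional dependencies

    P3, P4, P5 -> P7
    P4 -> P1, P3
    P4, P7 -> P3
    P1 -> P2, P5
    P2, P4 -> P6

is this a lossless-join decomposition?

Common attributes: R1 ∩ R2 = {P4}.
Closure of {P4}: P4 → P1, P3 applies, adding P1, P3; P1 → P2, P5 applies, adding P2, P5; P2, P4 → P6 applies, adding P6; P3, P4, P5 → P7 applies, adding P7. So (P4)⁺ = {P1, P2, P3, P4, P5, P6, P7}.
This closure contains every attribute of R1, so R1 ∩ R2 → R1. The join is lossless.

Yes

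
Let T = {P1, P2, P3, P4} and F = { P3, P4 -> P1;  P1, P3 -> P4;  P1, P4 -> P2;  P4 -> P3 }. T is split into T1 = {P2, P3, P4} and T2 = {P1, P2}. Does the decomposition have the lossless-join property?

No

Common attributes: T1 ∩ T2 = {P2}.
No dependency enlarges {P2}, so (P2)⁺ = {P2}.
The closure contains neither all of T1 = {P2, P3, P4} nor all of T2 = {P1, P2}, so the common attributes are not a superkey of either fragment. The join is lossy.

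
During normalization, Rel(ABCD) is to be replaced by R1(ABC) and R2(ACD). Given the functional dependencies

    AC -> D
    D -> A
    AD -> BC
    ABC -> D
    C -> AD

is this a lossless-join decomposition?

Yes

Common attributes: R1 ∩ R2 = {AC}.
Closure of {AC}: AC → D applies, adding D; AD → BC applies, adding B. So (AC)⁺ = {ABCD}.
This closure contains every attribute of R1, so R1 ∩ R2 → R1. The join is lossless.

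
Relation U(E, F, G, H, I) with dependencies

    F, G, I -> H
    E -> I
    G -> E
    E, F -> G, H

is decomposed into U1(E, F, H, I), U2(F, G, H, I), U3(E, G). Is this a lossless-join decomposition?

Yes

Chase test. Columns are E, F, G, H, I; row i has aⱼ where attribute j ∈ Ui, else bᵢⱼ.
Initial tableau (one row per fragment):
  row 1: a1 a2 b13 a4 a5
  row 2: b21 a2 a3 a4 a5
  row 3: a1 b32 a3 b34 b35
Rows 1 and 3 agree on E; apply E→I and equate their I entries.
Rows 2 and 3 agree on G; apply G→E and equate their E entries.
Rows 1 and 2 agree on E, F; apply E, F→G, H and equate their G, H entries.
Row 1 is now all distinguished symbols — the join is lossless.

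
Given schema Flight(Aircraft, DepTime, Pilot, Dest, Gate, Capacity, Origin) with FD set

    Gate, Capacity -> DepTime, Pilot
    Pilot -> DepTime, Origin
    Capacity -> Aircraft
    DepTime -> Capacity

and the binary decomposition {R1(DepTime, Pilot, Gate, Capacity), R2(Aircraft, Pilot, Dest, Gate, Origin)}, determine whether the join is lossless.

Common attributes: R1 ∩ R2 = {Pilot, Gate}.
Closure of {Pilot, Gate}: Pilot → DepTime, Origin applies, adding DepTime, Origin; DepTime → Capacity applies, adding Capacity; Capacity → Aircraft applies, adding Aircraft. So (Pilot, Gate)⁺ = {Aircraft, DepTime, Pilot, Gate, Capacity, Origin}.
This closure contains every attribute of R1, so R1 ∩ R2 → R1. The join is lossless.

Yes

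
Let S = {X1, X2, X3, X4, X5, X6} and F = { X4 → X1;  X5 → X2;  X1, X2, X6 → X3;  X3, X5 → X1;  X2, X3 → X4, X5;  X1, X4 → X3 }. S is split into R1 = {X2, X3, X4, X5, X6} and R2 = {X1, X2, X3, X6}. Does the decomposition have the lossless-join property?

Yes

Common attributes: R1 ∩ R2 = {X2, X3, X6}.
Closure of {X2, X3, X6}: X2, X3 → X4, X5 applies, adding X4, X5; X4 → X1 applies, adding X1. So (X2, X3, X6)⁺ = {X1, X2, X3, X4, X5, X6}.
This closure contains every attribute of R1, so R1 ∩ R2 → R1. The join is lossless.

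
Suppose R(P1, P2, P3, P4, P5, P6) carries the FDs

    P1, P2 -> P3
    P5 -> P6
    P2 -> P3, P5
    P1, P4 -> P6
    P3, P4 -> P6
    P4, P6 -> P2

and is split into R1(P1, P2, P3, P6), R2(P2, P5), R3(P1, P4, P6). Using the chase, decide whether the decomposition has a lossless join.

Chase test. Columns are P1, P2, P3, P4, P5, P6; row i has aⱼ where attribute j ∈ Ri, else bᵢⱼ.
Initial tableau (one row per fragment):
  row 1: a1 a2 a3 b14 b15 a6
  row 2: b21 a2 b23 b24 a5 b26
  row 3: a1 b32 b33 a4 b35 a6
Rows 1 and 2 agree on P2; apply P2→P3, P5 and equate their P3, P5 entries.
Rows 1 and 2 agree on P5; apply P5→P6 and equate their P6 entries.
No row becomes fully distinguished — the join is lossy.

No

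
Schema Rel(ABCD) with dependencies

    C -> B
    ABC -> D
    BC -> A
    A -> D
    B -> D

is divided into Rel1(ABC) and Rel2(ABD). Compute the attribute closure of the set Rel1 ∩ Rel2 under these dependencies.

ABD

Rel1 ∩ Rel2 = {AB}.
A → D applies, adding D
Closure: {ABD}.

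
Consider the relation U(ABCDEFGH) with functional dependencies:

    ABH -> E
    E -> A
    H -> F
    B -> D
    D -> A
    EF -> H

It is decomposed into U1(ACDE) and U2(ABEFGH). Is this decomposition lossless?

Common attributes: U1 ∩ U2 = {AE}.
No dependency enlarges {AE}, so (AE)⁺ = {AE}.
The closure contains neither all of U1 = {ACDE} nor all of U2 = {ABEFGH}, so the common attributes are not a superkey of either fragment. The join is lossy.

No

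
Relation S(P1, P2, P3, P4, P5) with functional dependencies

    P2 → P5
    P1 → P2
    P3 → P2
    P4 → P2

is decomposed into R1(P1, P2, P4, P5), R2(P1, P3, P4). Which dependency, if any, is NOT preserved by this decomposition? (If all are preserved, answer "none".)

Check P3 → P2: no single fragment contains all of {P2, P3}, and the restricted closure of {P3} across the fragments never reaches {P2}.
P2 → P5 is preserved.
P1 → P2 is preserved.
P4 → P2 is preserved.

P3 → P2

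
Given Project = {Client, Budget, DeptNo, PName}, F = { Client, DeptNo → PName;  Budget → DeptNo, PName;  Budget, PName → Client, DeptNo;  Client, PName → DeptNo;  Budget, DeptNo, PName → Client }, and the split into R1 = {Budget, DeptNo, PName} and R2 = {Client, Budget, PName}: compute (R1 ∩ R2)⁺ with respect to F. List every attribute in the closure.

Client, Budget, DeptNo, PName

R1 ∩ R2 = {Budget, PName}.
Budget → DeptNo, PName applies, adding DeptNo
Budget, PName → Client, DeptNo applies, adding Client
Closure: {Client, Budget, DeptNo, PName}.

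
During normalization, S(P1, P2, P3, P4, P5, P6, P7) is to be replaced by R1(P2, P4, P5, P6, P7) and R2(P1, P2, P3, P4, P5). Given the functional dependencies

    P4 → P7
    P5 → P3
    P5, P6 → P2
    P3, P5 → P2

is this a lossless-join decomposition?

No

Common attributes: R1 ∩ R2 = {P2, P4, P5}.
Closure of {P2, P4, P5}: P4 → P7 applies, adding P7; P5 → P3 applies, adding P3. So (P2, P4, P5)⁺ = {P2, P3, P4, P5, P7}.
The closure contains neither all of R1 = {P2, P4, P5, P6, P7} nor all of R2 = {P1, P2, P3, P4, P5}, so the common attributes are not a superkey of either fragment. The join is lossy.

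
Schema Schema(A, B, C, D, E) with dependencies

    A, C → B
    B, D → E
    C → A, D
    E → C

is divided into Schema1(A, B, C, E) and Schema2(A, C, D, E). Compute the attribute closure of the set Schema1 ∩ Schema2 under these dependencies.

Schema1 ∩ Schema2 = {A, C, E}.
A, C → B applies, adding B
C → A, D applies, adding D
Closure: {A, B, C, D, E}.

A, B, C, D, E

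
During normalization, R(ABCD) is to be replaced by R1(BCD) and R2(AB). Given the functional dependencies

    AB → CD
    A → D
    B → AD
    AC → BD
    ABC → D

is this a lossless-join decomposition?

Yes

Common attributes: R1 ∩ R2 = {B}.
Closure of {B}: B → AD applies, adding AD; AB → CD applies, adding C. So (B)⁺ = {ABCD}.
This closure contains every attribute of R1, so R1 ∩ R2 → R1. The join is lossless.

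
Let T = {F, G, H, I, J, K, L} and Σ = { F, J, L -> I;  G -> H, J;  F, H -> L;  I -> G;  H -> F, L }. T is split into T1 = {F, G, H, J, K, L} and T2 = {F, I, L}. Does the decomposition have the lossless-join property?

No

Common attributes: T1 ∩ T2 = {F, L}.
No dependency enlarges {F, L}, so (F, L)⁺ = {F, L}.
The closure contains neither all of T1 = {F, G, H, J, K, L} nor all of T2 = {F, I, L}, so the common attributes are not a superkey of either fragment. The join is lossy.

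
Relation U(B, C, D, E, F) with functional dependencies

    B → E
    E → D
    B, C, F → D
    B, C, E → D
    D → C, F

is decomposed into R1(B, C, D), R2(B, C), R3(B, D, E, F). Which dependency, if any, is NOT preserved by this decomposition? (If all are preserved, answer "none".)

B → E lies within R3.
E → D lies within R3.
B, C, F → D: restricted closure across fragments reaches D.
B, C, E → D: restricted closure across fragments reaches D.
D → C, F: restricted closure across fragments reaches C, F.
Every dependency is enforceable on the fragments, so the decomposition is dependency-preserving.

none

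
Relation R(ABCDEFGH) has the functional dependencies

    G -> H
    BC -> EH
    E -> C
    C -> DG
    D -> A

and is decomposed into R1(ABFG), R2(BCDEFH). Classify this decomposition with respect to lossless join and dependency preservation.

Lossless test: (BF)⁺ = {BF}, which is a superkey of neither fragment — lossy.
Dependency preservation: the restricted closure of {G} across the fragments never reaches {H}, so G → H cannot be enforced without a join — not preserved.

lossy and not dependency-preserving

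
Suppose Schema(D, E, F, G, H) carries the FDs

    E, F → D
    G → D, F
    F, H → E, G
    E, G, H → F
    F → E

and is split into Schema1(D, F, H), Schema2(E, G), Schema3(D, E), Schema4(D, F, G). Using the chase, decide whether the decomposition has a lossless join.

Chase test. Columns are D, E, F, G, H; row i has aⱼ where attribute j ∈ Schemai, else bᵢⱼ.
Initial tableau (one row per fragment):
  row 1: a1 b12 a3 b14 a5
  row 2: b21 a2 b23 a4 b25
  row 3: a1 a2 b33 b34 b35
  row 4: a1 b42 a3 a4 b45
Rows 2 and 4 agree on G; apply G→D, F and equate their D, F entries.
Rows 1 and 2 agree on F; apply F→E and equate their E entries.
Rows 1 and 4 agree on F; apply F→E and equate their E entries.
No row becomes fully distinguished — the join is lossy.

No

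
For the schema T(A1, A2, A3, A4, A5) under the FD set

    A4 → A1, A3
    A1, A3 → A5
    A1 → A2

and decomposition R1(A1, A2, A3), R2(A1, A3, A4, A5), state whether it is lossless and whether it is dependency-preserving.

Lossless test: (A1, A3)⁺ = {A1, A2, A3, A5}, which contains all of one fragment — lossless.
Dependency preservation: every FD's attributes lie within a single fragment, so each can be enforced locally — preserved.

lossless and dependency-preserving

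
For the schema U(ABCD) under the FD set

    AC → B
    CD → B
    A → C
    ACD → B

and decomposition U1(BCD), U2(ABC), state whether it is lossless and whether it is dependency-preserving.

lossy but dependency-preserving

Lossless test: (BC)⁺ = {BC}, which is a superkey of neither fragment — lossy.
Dependency preservation: ACD → B is not contained in any single fragment, but the restricted closure of its left-hand side across the fragments still reaches the right-hand side; the remaining FDs each lie inside some fragment. All dependencies are preserved.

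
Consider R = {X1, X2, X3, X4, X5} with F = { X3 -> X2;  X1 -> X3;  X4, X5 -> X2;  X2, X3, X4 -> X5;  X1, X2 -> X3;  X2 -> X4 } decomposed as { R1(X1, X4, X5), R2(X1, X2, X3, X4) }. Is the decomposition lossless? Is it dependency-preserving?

lossless but not dependency-preserving

Lossless test: (X1, X4)⁺ = {X1, X2, X3, X4, X5}, which contains all of one fragment — lossless.
Dependency preservation: the restricted closure of {X4, X5} across the fragments never reaches {X2}, so X4, X5 → X2 cannot be enforced without a join — not preserved.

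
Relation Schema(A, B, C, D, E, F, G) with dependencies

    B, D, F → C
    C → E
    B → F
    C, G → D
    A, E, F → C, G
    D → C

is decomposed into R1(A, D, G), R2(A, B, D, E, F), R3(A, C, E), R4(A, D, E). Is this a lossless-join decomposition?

Chase test. Columns are A, B, C, D, E, F, G; row i has aⱼ where attribute j ∈ Ri, else bᵢⱼ.
Initial tableau (one row per fragment):
  row 1: a1 b12 b13 a4 b15 b16 a7
  row 2: a1 a2 b23 a4 a5 a6 b27
  row 3: a1 b32 a3 b34 a5 b36 b37
  row 4: a1 b42 b43 a4 a5 b46 b47
Rows 1 and 2 agree on D; apply D→C and equate their C entries.
Rows 1 and 4 agree on D; apply D→C and equate their C entries.
Rows 1 and 2 agree on C; apply C→E and equate their E entries.
No row becomes fully distinguished — the join is lossy.

No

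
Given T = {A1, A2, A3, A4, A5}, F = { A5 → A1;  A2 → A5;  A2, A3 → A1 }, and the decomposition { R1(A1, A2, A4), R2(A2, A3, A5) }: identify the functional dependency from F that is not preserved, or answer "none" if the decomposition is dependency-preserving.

A5 → A1

Check A5 → A1: no single fragment contains all of {A1, A5}, and the restricted closure of {A5} across the fragments never reaches {A1}.
A2 → A5 is preserved.
A2, A3 → A1 is preserved.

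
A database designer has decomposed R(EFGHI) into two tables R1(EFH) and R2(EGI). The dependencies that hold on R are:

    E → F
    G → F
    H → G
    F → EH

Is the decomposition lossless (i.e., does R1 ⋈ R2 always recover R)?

Common attributes: R1 ∩ R2 = {E}.
Closure of {E}: E → F applies, adding F; F → EH applies, adding H; H → G applies, adding G. So (E)⁺ = {EFGH}.
This closure contains every attribute of R1, so R1 ∩ R2 → R1. The join is lossless.

Yes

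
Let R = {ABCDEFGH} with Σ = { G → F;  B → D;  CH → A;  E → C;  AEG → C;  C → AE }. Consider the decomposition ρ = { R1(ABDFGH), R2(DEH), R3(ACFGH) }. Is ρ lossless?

Chase test. Columns are ABCDEFGH; row i has aⱼ where attribute j ∈ Ri, else bᵢⱼ.
Initial tableau (one row per fragment):
  row 1: a1 a2 b13 a4 b15 a6 a7 a8
  row 2: b21 b22 b23 a4 a5 b26 b27 a8
  row 3: a1 b32 a3 b34 b35 a6 a7 a8
No row becomes fully distinguished — the join is lossy.

No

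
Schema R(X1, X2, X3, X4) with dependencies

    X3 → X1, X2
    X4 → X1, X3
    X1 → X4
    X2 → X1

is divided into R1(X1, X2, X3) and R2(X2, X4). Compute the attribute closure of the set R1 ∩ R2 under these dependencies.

R1 ∩ R2 = {X2}.
X2 → X1 applies, adding X1
X1 → X4 applies, adding X4
X4 → X1, X3 applies, adding X3
Closure: {X1, X2, X3, X4}.

X1, X2, X3, X4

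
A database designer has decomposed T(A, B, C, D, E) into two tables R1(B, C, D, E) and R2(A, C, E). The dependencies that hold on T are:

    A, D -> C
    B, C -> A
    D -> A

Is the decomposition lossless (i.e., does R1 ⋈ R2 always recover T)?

Common attributes: R1 ∩ R2 = {C, E}.
No dependency enlarges {C, E}, so (C, E)⁺ = {C, E}.
The closure contains neither all of R1 = {B, C, D, E} nor all of R2 = {A, C, E}, so the common attributes are not a superkey of either fragment. The join is lossy.

No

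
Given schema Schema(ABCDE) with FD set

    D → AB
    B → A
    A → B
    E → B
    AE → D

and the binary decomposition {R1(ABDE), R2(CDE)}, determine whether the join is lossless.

Yes

Common attributes: R1 ∩ R2 = {DE}.
Closure of {DE}: D → AB applies, adding AB. So (DE)⁺ = {ABDE}.
This closure contains every attribute of R1, so R1 ∩ R2 → R1. The join is lossless.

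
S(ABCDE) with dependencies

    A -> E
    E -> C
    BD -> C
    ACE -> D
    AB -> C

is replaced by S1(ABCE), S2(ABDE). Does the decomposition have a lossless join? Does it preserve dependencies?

lossless but not dependency-preserving

Lossless test: (ABE)⁺ = {ABCDE}, which contains all of one fragment — lossless.
Dependency preservation: the restricted closure of {BD} across the fragments never reaches {C}, so BD → C cannot be enforced without a join — not preserved.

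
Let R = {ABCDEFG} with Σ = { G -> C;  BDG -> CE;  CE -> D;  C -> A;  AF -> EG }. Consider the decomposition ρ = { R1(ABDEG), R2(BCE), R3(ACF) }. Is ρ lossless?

Chase test. Columns are ABCDEFG; row i has aⱼ where attribute j ∈ Ri, else bᵢⱼ.
Initial tableau (one row per fragment):
  row 1: a1 a2 b13 a4 a5 b16 a7
  row 2: b21 a2 a3 b24 a5 b26 b27
  row 3: a1 b32 a3 b34 b35 a6 b37
Rows 2 and 3 agree on C; apply C→A and equate their A entries.
No row becomes fully distinguished — the join is lossy.

No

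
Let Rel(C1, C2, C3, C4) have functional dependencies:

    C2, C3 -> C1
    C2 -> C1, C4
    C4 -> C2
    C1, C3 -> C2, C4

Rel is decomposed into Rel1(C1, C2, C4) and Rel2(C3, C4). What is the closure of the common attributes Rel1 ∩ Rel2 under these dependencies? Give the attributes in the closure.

C1, C2, C4

Rel1 ∩ Rel2 = {C4}.
C4 → C2 applies, adding C2
C2 → C1, C4 applies, adding C1
Closure: {C1, C2, C4}.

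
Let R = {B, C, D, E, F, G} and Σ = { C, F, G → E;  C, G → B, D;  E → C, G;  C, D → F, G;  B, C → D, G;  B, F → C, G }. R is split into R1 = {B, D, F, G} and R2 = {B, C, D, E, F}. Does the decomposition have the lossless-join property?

Common attributes: R1 ∩ R2 = {B, D, F}.
Closure of {B, D, F}: B, F → C, G applies, adding C, G; C, F, G → E applies, adding E. So (B, D, F)⁺ = {B, C, D, E, F, G}.
This closure contains every attribute of R1, so R1 ∩ R2 → R1. The join is lossless.

Yes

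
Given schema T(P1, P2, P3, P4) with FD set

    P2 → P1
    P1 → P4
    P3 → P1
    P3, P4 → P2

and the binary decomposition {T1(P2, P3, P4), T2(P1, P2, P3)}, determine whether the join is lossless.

Yes

Common attributes: T1 ∩ T2 = {P2, P3}.
Closure of {P2, P3}: P2 → P1 applies, adding P1; P1 → P4 applies, adding P4. So (P2, P3)⁺ = {P1, P2, P3, P4}.
This closure contains every attribute of T1, so T1 ∩ T2 → T1. The join is lossless.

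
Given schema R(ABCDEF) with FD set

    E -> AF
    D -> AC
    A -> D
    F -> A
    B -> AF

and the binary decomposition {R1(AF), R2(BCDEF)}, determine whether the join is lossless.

Yes

Common attributes: R1 ∩ R2 = {F}.
Closure of {F}: F → A applies, adding A; A → D applies, adding D; D → AC applies, adding C. So (F)⁺ = {ACDF}.
This closure contains every attribute of R1, so R1 ∩ R2 → R1. The join is lossless.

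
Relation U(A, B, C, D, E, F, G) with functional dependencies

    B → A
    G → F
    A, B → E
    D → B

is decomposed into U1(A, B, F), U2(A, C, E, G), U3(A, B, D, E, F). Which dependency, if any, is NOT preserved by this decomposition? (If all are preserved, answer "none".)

Check G → F: no single fragment contains all of {F, G}, and the restricted closure of {G} across the fragments never reaches {F}.
B → A is preserved.
A, B → E is preserved.
D → B is preserved.

G → F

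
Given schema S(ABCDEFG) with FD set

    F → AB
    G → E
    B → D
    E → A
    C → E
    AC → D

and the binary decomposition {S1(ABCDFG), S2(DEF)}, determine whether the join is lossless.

Common attributes: S1 ∩ S2 = {DF}.
Closure of {DF}: F → AB applies, adding AB. So (DF)⁺ = {ABDF}.
The closure contains neither all of S1 = {ABCDFG} nor all of S2 = {DEF}, so the common attributes are not a superkey of either fragment. The join is lossy.

No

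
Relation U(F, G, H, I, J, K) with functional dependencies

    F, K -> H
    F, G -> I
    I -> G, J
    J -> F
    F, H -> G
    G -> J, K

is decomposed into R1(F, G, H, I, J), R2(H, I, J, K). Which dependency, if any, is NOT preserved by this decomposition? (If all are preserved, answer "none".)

Check F, K → H: no single fragment contains all of {F, H, K}, and the restricted closure of {F, K} across the fragments never reaches {H}.
F, G → I is preserved.
I → G, J is preserved.
J → F is preserved.
F, H → G is preserved.
G → J, K is preserved.

F, K -> H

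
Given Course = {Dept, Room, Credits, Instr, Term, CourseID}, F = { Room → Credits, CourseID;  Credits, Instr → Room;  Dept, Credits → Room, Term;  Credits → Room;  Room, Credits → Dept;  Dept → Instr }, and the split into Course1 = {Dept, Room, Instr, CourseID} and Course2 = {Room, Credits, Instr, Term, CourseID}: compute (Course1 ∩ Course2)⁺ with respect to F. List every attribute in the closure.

Dept, Room, Credits, Instr, Term, CourseID

Course1 ∩ Course2 = {Room, Instr, CourseID}.
Room → Credits, CourseID applies, adding Credits
Room, Credits → Dept applies, adding Dept
Dept, Credits → Room, Term applies, adding Term
Closure: {Dept, Room, Credits, Instr, Term, CourseID}.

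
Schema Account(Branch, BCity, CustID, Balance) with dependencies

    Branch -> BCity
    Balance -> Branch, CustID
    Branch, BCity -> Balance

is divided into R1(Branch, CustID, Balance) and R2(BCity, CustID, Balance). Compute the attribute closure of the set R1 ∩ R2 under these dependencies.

Branch, BCity, CustID, Balance

R1 ∩ R2 = {CustID, Balance}.
Balance → Branch, CustID applies, adding Branch
Branch → BCity applies, adding BCity
Closure: {Branch, BCity, CustID, Balance}.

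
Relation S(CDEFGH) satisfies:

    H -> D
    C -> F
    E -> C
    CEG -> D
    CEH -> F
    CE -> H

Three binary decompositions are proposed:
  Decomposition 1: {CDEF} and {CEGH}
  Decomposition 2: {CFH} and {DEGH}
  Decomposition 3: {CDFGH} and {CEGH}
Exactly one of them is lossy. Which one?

Decomposition 1: common = {CE}, closure = {CDEFH} → lossless.
Decomposition 2: common = {H}, closure = {DH} → lossy.
Decomposition 3: common = {CGH}, closure = {CDFGH} → lossless.

Decomposition 2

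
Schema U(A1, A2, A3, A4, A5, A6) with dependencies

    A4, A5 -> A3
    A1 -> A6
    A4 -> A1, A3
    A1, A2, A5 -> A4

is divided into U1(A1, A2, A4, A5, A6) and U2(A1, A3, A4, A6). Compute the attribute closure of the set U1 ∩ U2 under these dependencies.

A1, A3, A4, A6

U1 ∩ U2 = {A1, A4, A6}.
A4 → A1, A3 applies, adding A3
Closure: {A1, A3, A4, A6}.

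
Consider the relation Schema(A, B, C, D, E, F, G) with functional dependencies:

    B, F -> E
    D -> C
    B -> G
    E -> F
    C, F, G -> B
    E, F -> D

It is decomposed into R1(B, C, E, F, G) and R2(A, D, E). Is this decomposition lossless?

Common attributes: R1 ∩ R2 = {E}.
Closure of {E}: E → F applies, adding F; E, F → D applies, adding D; D → C applies, adding C. So (E)⁺ = {C, D, E, F}.
The closure contains neither all of R1 = {B, C, E, F, G} nor all of R2 = {A, D, E}, so the common attributes are not a superkey of either fragment. The join is lossy.

No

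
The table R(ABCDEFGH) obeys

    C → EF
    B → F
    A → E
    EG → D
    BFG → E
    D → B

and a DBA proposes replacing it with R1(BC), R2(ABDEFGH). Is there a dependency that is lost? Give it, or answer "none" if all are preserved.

C → EF

Check C → EF: no single fragment contains all of {CEF}, and the restricted closure of {C} across the fragments never reaches {EF}.
B → F is preserved.
A → E is preserved.
EG → D is preserved.
BFG → E is preserved.
D → B is preserved.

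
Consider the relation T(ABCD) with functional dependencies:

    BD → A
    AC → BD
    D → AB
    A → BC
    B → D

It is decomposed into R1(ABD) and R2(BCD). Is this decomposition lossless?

Yes

Common attributes: R1 ∩ R2 = {BD}.
Closure of {BD}: BD → A applies, adding A; A → BC applies, adding C. So (BD)⁺ = {ABCD}.
This closure contains every attribute of R1, so R1 ∩ R2 → R1. The join is lossless.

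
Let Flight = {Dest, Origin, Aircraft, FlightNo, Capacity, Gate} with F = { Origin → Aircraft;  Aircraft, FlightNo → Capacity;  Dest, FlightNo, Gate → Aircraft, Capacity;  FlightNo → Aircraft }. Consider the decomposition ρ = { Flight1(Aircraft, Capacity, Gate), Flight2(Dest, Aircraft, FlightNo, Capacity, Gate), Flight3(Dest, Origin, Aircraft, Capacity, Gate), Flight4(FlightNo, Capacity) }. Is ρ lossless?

No

Chase test. Columns are Dest, Origin, Aircraft, FlightNo, Capacity, Gate; row i has aⱼ where attribute j ∈ Flighti, else bᵢⱼ.
Initial tableau (one row per fragment):
  row 1: b11 b12 a3 b14 a5 a6
  row 2: a1 b22 a3 a4 a5 a6
  row 3: a1 a2 a3 b34 a5 a6
  row 4: b41 b42 b43 a4 a5 b46
Rows 2 and 4 agree on FlightNo; apply FlightNo→Aircraft and equate their Aircraft entries.
No row becomes fully distinguished — the join is lossy.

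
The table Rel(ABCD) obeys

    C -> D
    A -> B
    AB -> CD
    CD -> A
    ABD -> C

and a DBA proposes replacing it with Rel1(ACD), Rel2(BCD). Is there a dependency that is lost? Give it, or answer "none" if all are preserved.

none

C → D lies within Rel1.
A → B: restricted closure across fragments reaches B.
AB → CD: restricted closure across fragments reaches CD.
CD → A lies within Rel1.
ABD → C: restricted closure across fragments reaches C.
Every dependency is enforceable on the fragments, so the decomposition is dependency-preserving.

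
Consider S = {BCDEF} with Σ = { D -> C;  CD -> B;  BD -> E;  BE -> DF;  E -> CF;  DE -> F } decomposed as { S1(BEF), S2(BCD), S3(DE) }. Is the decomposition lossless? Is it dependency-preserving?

lossless but not dependency-preserving

Lossless test (chase): Rows 2 and 3 agree on D; apply D→C and equate their C entries. Rows 2 and 3 agree on CD; apply CD→B and equate their B entries. Rows 2 and 3 agree on BD; apply BD→E and equate their E entries. Rows 1 and 2 agree on BE; apply BE→DF and equate their DF entries. Rows 1 and 3 agree on BE; apply BE→DF and equate their DF entries. Rows 1 and 2 agree on E; apply E→CF and equate their CF entries. Row 1 is now all distinguished symbols — the join is lossless.
Dependency preservation: the restricted closure of {BE} across the fragments never reaches {DF}, so BE → DF cannot be enforced without a join — not preserved.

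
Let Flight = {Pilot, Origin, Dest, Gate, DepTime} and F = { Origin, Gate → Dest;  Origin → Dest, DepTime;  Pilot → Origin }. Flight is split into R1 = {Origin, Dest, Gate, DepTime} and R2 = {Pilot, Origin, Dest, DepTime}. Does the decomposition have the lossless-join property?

No

Common attributes: R1 ∩ R2 = {Origin, Dest, DepTime}.
No dependency enlarges {Origin, Dest, DepTime}, so (Origin, Dest, DepTime)⁺ = {Origin, Dest, DepTime}.
The closure contains neither all of R1 = {Origin, Dest, Gate, DepTime} nor all of R2 = {Pilot, Origin, Dest, DepTime}, so the common attributes are not a superkey of either fragment. The join is lossy.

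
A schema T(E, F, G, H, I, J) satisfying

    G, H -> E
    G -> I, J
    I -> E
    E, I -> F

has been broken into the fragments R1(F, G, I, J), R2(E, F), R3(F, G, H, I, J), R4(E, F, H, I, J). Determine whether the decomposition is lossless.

Yes

Chase test. Columns are E, F, G, H, I, J; row i has aⱼ where attribute j ∈ Ri, else bᵢⱼ.
Initial tableau (one row per fragment):
  row 1: b11 a2 a3 b14 a5 a6
  row 2: a1 a2 b23 b24 b25 b26
  row 3: b31 a2 a3 a4 a5 a6
  row 4: a1 a2 b43 a4 a5 a6
Rows 1 and 3 agree on I; apply I→E and equate their E entries.
Rows 1 and 4 agree on I; apply I→E and equate their E entries.
Row 3 is now all distinguished symbols — the join is lossless.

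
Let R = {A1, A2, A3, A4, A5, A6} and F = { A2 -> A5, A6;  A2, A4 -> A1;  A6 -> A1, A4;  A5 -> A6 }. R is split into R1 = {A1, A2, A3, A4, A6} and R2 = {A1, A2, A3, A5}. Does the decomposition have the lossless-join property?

Common attributes: R1 ∩ R2 = {A1, A2, A3}.
Closure of {A1, A2, A3}: A2 → A5, A6 applies, adding A5, A6; A6 → A1, A4 applies, adding A4. So (A1, A2, A3)⁺ = {A1, A2, A3, A4, A5, A6}.
This closure contains every attribute of R1, so R1 ∩ R2 → R1. The join is lossless.

Yes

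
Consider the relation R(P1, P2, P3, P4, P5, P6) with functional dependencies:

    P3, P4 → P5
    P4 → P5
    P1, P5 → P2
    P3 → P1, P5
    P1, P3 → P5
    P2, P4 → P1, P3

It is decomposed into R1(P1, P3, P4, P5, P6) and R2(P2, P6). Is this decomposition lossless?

Common attributes: R1 ∩ R2 = {P6}.
No dependency enlarges {P6}, so (P6)⁺ = {P6}.
The closure contains neither all of R1 = {P1, P3, P4, P5, P6} nor all of R2 = {P2, P6}, so the common attributes are not a superkey of either fragment. The join is lossy.

No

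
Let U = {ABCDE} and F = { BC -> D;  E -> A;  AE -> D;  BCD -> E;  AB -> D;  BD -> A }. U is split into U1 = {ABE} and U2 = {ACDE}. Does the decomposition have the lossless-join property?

Common attributes: U1 ∩ U2 = {AE}.
Closure of {AE}: AE → D applies, adding D. So (AE)⁺ = {ADE}.
The closure contains neither all of U1 = {ABE} nor all of U2 = {ACDE}, so the common attributes are not a superkey of either fragment. The join is lossy.

No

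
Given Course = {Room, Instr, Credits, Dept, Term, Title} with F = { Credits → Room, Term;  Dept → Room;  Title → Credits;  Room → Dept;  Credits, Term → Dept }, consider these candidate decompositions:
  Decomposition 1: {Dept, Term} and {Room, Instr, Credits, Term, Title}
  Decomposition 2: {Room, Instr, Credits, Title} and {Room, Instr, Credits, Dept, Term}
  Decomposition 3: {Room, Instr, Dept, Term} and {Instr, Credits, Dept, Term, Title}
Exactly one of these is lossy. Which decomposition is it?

Decomposition 1

Decomposition 1: common = {Term}, closure = {Term} → lossy.
Decomposition 2: common = {Room, Instr, Credits}, closure = {Room, Instr, Credits, Dept, Term} → lossless.
Decomposition 3: common = {Instr, Dept, Term}, closure = {Room, Instr, Dept, Term} → lossless.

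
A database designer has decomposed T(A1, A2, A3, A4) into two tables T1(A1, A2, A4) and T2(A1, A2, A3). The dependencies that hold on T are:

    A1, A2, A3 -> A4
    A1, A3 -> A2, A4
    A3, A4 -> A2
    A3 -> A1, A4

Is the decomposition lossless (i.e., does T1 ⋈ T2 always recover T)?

Common attributes: T1 ∩ T2 = {A1, A2}.
No dependency enlarges {A1, A2}, so (A1, A2)⁺ = {A1, A2}.
The closure contains neither all of T1 = {A1, A2, A4} nor all of T2 = {A1, A2, A3}, so the common attributes are not a superkey of either fragment. The join is lossy.

No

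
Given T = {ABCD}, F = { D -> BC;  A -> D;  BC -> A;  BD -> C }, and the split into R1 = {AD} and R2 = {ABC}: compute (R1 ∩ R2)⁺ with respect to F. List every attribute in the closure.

R1 ∩ R2 = {A}.
A → D applies, adding D
D → BC applies, adding BC
Closure: {ABCD}.

ABCD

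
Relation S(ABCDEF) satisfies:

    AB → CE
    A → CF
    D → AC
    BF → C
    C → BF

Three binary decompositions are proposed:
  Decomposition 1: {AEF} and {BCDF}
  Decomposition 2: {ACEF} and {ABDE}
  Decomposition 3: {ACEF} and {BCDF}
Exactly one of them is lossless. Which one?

Decomposition 2

Decomposition 1: common = {F}, closure = {F} → lossy.
Decomposition 2: common = {AE}, closure = {ABCEF} → lossless.
Decomposition 3: common = {CF}, closure = {BCF} → lossy.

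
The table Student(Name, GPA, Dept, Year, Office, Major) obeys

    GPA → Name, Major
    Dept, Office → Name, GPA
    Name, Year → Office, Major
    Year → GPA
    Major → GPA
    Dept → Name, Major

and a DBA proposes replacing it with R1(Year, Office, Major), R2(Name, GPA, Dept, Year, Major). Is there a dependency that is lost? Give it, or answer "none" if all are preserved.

GPA → Name, Major lies within R2.
Dept, Office → Name, GPA: restricted closure across fragments reaches Name, GPA.
Name, Year → Office, Major: restricted closure across fragments reaches Office, Major.
Year → GPA lies within R2.
Major → GPA lies within R2.
Dept → Name, Major lies within R2.
Every dependency is enforceable on the fragments, so the decomposition is dependency-preserving.

none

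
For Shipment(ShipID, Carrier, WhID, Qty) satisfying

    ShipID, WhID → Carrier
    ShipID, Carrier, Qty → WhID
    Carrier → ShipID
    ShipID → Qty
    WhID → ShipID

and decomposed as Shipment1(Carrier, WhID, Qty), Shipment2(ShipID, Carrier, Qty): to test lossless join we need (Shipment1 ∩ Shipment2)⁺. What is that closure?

ShipID, Carrier, WhID, Qty

Shipment1 ∩ Shipment2 = {Carrier, Qty}.
Carrier → ShipID applies, adding ShipID
ShipID, Carrier, Qty → WhID applies, adding WhID
Closure: {ShipID, Carrier, WhID, Qty}.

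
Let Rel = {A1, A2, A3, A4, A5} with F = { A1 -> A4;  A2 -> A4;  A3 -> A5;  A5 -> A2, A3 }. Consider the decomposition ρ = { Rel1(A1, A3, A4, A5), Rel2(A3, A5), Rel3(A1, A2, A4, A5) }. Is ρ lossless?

Yes

Chase test. Columns are A1, A2, A3, A4, A5; row i has aⱼ where attribute j ∈ Reli, else bᵢⱼ.
Initial tableau (one row per fragment):
  row 1: a1 b12 a3 a4 a5
  row 2: b21 b22 a3 b24 a5
  row 3: a1 a2 b33 a4 a5
Rows 1 and 2 agree on A5; apply A5→A2, A3 and equate their A2, A3 entries.
Rows 1 and 3 agree on A5; apply A5→A2, A3 and equate their A2, A3 entries.
Rows 1 and 2 agree on A2; apply A2→A4 and equate their A4 entries.
Row 1 is now all distinguished symbols — the join is lossless.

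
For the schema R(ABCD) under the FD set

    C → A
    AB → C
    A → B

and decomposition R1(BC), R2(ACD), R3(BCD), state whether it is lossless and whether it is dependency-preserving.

lossless and dependency-preserving

Lossless test (chase): Rows 1 and 2 agree on C; apply C→A and equate their A entries. Rows 1 and 3 agree on C; apply C→A and equate their A entries. Rows 1 and 2 agree on A; apply A→B and equate their B entries. Row 2 is now all distinguished symbols — the join is lossless.
Dependency preservation: AB → C; A → B are not contained in any single fragment, but the restricted closure of each left-hand side across the fragments still reaches the right-hand side; the remaining FDs each lie inside some fragment. All dependencies are preserved.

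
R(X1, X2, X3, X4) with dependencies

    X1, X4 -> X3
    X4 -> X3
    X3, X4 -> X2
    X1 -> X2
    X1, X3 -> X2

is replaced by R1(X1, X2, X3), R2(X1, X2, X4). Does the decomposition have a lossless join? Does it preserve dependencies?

lossy and not dependency-preserving

Lossless test: (X1, X2)⁺ = {X1, X2}, which is a superkey of neither fragment — lossy.
Dependency preservation: the restricted closure of {X1, X4} across the fragments never reaches {X3}, so X1, X4 → X3 cannot be enforced without a join — not preserved.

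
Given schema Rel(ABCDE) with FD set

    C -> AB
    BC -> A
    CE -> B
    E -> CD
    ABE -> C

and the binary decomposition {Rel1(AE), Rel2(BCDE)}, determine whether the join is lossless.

Yes

Common attributes: Rel1 ∩ Rel2 = {E}.
Closure of {E}: E → CD applies, adding CD; C → AB applies, adding AB. So (E)⁺ = {ABCDE}.
This closure contains every attribute of Rel1, so Rel1 ∩ Rel2 → Rel1. The join is lossless.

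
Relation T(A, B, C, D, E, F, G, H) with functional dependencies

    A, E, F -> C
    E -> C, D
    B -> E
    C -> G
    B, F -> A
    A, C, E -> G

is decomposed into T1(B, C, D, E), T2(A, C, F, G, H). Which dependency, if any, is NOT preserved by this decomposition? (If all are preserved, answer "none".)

Check B, F → A: no single fragment contains all of {A, B, F}, and the restricted closure of {B, F} across the fragments never reaches {A}.
A, E, F → C is preserved.
E → C, D is preserved.
B → E is preserved.
C → G is preserved.
A, C, E → G is preserved.

B, F -> A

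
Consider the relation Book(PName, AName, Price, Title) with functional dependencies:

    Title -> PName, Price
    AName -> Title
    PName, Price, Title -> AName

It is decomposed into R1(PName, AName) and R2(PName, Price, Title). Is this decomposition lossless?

Common attributes: R1 ∩ R2 = {PName}.
No dependency enlarges {PName}, so (PName)⁺ = {PName}.
The closure contains neither all of R1 = {PName, AName} nor all of R2 = {PName, Price, Title}, so the common attributes are not a superkey of either fragment. The join is lossy.

No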